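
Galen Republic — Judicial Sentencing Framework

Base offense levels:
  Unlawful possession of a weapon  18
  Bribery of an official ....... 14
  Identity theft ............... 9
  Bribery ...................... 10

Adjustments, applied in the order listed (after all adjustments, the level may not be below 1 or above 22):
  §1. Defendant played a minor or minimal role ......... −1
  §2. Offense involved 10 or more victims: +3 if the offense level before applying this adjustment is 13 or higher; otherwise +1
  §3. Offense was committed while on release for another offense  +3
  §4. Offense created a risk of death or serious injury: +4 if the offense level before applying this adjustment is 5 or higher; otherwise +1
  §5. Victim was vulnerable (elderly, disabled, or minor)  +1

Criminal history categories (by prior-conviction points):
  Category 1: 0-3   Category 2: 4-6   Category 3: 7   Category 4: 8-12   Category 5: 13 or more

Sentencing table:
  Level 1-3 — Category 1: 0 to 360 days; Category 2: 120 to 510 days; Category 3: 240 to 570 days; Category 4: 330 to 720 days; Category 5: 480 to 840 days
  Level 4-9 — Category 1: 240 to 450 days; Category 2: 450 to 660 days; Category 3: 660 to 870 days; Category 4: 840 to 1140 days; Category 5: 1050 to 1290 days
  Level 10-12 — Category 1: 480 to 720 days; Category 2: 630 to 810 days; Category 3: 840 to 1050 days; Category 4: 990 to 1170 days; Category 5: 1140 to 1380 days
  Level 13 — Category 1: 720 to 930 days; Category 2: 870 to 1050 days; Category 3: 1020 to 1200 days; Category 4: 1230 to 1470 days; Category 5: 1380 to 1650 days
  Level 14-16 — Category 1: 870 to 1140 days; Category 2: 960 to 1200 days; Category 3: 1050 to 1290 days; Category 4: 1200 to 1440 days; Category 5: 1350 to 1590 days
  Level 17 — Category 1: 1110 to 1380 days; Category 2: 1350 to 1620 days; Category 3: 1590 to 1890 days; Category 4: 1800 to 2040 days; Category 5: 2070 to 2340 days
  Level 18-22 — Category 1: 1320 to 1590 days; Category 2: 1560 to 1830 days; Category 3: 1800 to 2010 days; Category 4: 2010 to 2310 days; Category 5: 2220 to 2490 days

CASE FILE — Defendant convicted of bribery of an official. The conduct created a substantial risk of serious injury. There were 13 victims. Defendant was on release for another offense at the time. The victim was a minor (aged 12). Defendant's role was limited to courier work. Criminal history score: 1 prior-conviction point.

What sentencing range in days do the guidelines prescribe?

Base offense level for bribery of an official: 14.
§1 applies: 14 − 1 = 13.
§2 applies (level before this adjustment is 13 ≥ 13, so +3): 13 + 3 = 16.
§3 applies: 16 + 3 = 19.
§4 applies (level before this adjustment is 19 ≥ 5, so +4): 19 + 4 = 23.
§5 applies: 23 + 1 = 24.
Level 24 exceeds the maximum of 22; capped at 22.
Final offense level: 22.
Criminal history: 1 prior point → Category 1 (0-3).
Level 22 falls in the 18-22 band.
Grid: Level 18-22 × Category 1 = 1320-1590 days.

1320-1590 days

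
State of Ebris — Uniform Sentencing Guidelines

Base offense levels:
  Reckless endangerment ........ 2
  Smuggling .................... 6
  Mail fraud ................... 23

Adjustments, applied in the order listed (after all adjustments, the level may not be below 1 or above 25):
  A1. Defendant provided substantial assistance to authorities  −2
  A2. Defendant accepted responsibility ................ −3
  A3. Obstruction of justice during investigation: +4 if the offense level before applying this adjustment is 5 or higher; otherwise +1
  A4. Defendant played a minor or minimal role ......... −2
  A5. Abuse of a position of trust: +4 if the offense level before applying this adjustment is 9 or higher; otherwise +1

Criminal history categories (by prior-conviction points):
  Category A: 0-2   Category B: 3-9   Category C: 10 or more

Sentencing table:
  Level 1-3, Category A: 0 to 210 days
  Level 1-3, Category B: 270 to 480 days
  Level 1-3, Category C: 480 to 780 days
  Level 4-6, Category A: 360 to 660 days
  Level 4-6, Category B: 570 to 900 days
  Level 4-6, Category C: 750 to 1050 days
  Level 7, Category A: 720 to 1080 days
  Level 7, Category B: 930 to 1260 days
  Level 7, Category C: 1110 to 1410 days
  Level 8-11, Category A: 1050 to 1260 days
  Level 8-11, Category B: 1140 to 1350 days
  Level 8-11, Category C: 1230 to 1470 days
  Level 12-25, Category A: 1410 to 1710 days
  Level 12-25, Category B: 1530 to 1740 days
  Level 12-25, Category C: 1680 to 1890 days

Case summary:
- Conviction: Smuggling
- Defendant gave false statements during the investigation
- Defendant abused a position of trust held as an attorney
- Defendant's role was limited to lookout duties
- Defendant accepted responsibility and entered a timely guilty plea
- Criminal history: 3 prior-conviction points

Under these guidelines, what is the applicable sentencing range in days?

Base offense level for smuggling: 6.
A1 does not apply.
A2 applies: 6 − 3 = 3.
A3 applies (level before this adjustment is 3 < 5, so +1): 3 + 1 = 4.
A4 applies: 4 − 2 = 2.
A5 applies (level before this adjustment is 2 < 9, so +1): 2 + 1 = 3.
Final offense level: 3.
Criminal history: 3 prior points → Category B (3-9).
Level 3 falls in the 1-3 band.
Grid: Level 1-3 × Category B = 270-480 days.

270-480 days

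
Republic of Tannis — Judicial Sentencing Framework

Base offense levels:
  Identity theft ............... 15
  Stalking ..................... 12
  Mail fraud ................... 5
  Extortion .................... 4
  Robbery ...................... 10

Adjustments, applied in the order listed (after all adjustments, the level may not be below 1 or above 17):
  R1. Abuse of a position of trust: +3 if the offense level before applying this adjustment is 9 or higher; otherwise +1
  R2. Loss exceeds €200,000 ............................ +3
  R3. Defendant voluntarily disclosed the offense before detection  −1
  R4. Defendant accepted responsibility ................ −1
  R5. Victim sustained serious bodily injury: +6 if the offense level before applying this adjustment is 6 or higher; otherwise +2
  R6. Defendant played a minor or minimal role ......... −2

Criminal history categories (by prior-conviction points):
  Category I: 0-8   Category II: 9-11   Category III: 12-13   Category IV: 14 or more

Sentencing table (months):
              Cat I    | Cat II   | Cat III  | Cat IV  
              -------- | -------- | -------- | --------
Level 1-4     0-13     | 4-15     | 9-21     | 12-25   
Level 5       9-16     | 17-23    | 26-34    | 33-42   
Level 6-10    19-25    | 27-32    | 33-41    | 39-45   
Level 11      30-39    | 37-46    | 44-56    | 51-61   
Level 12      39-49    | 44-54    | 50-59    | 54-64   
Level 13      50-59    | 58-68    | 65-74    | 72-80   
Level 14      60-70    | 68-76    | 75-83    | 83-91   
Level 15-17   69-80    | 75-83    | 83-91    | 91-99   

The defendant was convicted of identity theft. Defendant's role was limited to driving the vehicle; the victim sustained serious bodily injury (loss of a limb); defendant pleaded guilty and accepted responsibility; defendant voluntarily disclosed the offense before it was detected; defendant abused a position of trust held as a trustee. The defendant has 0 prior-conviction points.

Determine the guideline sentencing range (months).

Base offense level for identity theft: 15.
R1 applies (level before this adjustment is 15 ≥ 9, so +3): 15 + 3 = 18.
R2 does not apply.
R3 applies: 18 − 1 = 17.
R4 applies: 17 − 1 = 16.
R5 applies (level before this adjustment is 16 ≥ 6, so +6): 16 + 6 = 22.
R6 applies: 22 − 2 = 20.
Level 20 exceeds the maximum of 17; capped at 17.
Final offense level: 17.
Criminal history: 0 prior points → Category I (0-8).
Level 17 falls in the 15-17 band.
Grid: Level 15-17 × Category I = 69-80 months.

69-80 months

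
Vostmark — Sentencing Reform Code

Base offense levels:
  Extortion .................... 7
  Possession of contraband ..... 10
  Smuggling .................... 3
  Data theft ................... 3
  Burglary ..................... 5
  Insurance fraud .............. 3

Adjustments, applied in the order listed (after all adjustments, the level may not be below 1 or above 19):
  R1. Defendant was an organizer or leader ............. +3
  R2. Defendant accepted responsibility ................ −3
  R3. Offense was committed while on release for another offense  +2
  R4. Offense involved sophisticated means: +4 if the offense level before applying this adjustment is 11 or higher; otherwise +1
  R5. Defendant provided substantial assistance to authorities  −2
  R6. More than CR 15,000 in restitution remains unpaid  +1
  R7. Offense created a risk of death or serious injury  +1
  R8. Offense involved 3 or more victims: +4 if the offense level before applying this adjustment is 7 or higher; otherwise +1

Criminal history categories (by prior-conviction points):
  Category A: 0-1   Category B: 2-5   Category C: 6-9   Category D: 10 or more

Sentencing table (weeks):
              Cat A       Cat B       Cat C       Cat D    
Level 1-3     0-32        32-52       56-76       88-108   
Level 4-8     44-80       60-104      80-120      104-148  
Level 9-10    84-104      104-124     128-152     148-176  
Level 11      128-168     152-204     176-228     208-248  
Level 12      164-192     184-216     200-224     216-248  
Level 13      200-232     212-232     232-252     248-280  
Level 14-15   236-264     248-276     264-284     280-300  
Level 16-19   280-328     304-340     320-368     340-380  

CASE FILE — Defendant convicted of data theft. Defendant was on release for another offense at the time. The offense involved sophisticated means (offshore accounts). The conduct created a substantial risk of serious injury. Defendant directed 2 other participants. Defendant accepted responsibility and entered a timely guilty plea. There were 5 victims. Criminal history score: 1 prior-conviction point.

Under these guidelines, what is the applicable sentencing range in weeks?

128-168 weeks

Base offense level for data theft: 3.
R1 applies: 3 + 3 = 6.
R2 applies: 6 − 3 = 3.
R3 applies: 3 + 2 = 5.
R4 applies (level before this adjustment is 5 < 11, so +1): 5 + 1 = 6.
R7 applies: 6 + 1 = 7.
R8 applies (level before this adjustment is 7 ≥ 7, so +4): 7 + 4 = 11.
Final offense level: 11.
Criminal history: 1 prior point → Category A (0-1).
Level 11 falls in the 11 band.
Grid: Level 11 × Category A = 128-168 weeks.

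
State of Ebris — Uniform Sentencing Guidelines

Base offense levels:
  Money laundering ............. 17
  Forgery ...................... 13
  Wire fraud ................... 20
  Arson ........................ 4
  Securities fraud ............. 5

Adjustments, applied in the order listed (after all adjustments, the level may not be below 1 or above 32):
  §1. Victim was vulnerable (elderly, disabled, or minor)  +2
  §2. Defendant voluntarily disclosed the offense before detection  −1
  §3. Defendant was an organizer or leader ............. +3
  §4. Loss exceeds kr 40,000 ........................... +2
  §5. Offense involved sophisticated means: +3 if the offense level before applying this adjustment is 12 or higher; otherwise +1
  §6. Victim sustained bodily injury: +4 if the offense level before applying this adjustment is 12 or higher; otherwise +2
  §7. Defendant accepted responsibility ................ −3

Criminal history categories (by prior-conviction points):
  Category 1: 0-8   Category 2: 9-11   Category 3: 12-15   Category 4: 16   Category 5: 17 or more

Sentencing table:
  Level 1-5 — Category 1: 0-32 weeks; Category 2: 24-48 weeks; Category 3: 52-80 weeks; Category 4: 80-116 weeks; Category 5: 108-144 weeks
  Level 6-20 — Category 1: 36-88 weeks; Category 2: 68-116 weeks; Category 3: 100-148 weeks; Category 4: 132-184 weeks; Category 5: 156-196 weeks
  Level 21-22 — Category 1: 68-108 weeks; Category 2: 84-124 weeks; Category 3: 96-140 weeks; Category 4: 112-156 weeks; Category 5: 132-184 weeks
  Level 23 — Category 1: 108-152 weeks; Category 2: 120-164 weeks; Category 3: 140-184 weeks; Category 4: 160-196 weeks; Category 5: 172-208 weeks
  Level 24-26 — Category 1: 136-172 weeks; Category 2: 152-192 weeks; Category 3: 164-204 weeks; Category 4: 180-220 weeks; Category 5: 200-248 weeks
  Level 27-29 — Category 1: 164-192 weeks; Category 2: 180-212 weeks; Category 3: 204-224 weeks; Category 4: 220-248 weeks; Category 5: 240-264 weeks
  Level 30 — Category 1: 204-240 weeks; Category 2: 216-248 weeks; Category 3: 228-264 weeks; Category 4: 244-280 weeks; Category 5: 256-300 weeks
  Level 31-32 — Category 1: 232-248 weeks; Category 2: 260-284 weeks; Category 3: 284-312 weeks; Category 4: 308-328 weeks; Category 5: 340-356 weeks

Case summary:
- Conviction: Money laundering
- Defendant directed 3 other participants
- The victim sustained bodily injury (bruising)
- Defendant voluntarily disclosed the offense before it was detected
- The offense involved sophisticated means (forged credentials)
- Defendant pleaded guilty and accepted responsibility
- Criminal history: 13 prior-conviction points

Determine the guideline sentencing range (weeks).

Base offense level for money laundering: 17.
§1 does not apply.
§2 applies: 17 − 1 = 16.
§3 applies: 16 + 3 = 19.
§5 applies (level before this adjustment is 19 ≥ 12, so +3): 19 + 3 = 22.
§6 applies (level before this adjustment is 22 ≥ 12, so +4): 22 + 4 = 26.
§7 applies: 26 − 3 = 23.
Final offense level: 23.
Criminal history: 13 prior points → Category 3 (12-15).
Level 23 falls in the 23 band.
Grid: Level 23 × Category 3 = 140-184 weeks.

140-184 weeks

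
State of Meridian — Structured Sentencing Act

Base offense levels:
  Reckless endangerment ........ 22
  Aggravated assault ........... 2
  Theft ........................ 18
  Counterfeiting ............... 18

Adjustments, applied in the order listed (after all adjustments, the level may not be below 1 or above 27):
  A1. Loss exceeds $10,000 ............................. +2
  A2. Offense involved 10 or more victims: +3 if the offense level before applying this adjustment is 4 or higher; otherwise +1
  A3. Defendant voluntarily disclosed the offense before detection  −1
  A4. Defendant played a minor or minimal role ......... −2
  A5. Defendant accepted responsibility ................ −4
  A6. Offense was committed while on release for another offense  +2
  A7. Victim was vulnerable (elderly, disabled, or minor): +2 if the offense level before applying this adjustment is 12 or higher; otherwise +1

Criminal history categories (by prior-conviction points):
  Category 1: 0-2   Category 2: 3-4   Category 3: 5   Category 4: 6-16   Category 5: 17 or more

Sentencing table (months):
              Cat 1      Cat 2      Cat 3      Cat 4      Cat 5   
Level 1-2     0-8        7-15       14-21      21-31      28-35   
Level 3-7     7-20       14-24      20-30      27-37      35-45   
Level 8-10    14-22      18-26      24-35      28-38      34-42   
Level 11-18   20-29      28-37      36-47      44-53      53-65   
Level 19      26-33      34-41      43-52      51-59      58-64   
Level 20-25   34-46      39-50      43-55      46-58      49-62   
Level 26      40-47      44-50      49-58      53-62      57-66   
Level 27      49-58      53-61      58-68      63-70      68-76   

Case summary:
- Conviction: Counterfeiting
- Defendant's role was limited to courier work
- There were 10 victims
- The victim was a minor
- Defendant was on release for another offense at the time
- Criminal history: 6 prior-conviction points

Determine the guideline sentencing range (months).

46-58 months

Base offense level for counterfeiting: 18.
A1 does not apply.
A2 applies (level before this adjustment is 18 ≥ 4, so +3): 18 + 3 = 21.
A3 does not apply.
A4 applies: 21 − 2 = 19.
A5 does not apply.
A6 applies: 19 + 2 = 21.
A7 applies (level before this adjustment is 21 ≥ 12, so +2): 21 + 2 = 23.
Final offense level: 23.
Criminal history: 6 prior points → Category 4 (6-16).
Level 23 falls in the 20-25 band.
Grid: Level 20-25 × Category 4 = 46-58 months.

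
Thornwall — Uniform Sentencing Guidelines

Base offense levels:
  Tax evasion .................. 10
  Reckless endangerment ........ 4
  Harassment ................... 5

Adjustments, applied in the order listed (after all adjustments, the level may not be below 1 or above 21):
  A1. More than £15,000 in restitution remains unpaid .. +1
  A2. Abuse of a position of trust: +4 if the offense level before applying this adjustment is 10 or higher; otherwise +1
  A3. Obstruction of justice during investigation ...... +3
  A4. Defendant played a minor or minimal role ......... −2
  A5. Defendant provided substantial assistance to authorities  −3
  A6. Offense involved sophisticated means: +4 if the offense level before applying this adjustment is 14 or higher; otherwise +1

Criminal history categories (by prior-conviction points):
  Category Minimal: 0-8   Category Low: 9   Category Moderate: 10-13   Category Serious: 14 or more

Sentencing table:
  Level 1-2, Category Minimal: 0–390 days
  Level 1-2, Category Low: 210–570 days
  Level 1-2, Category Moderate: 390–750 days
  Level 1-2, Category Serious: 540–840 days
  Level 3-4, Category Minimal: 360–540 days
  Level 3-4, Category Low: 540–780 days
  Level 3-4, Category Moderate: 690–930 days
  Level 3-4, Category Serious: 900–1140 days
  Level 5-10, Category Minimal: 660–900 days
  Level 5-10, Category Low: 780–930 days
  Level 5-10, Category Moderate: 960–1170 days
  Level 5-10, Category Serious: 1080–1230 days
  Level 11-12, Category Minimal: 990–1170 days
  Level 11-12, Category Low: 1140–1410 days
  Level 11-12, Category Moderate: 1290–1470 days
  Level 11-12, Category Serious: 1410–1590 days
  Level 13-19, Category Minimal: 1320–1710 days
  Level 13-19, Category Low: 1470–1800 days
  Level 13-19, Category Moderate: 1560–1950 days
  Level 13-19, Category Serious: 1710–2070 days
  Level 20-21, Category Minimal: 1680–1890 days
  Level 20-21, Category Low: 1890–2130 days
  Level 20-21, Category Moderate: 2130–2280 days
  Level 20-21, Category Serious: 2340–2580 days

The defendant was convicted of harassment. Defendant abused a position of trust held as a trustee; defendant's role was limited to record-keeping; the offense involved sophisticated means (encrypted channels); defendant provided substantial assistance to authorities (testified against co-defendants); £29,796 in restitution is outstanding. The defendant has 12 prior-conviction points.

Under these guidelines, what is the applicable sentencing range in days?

690-930 days

Base offense level for harassment: 5.
A1 applies: 5 + 1 = 6.
A2 applies (level before this adjustment is 6 < 10, so +1): 6 + 1 = 7.
A3 does not apply.
A4 applies: 7 − 2 = 5.
A5 applies: 5 − 3 = 2.
A6 applies (level before this adjustment is 2 < 14, so +1): 2 + 1 = 3.
Final offense level: 3.
Criminal history: 12 prior points → Category Moderate (10-13).
Level 3 falls in the 3-4 band.
Grid: Level 3-4 × Category Moderate = 690-930 days.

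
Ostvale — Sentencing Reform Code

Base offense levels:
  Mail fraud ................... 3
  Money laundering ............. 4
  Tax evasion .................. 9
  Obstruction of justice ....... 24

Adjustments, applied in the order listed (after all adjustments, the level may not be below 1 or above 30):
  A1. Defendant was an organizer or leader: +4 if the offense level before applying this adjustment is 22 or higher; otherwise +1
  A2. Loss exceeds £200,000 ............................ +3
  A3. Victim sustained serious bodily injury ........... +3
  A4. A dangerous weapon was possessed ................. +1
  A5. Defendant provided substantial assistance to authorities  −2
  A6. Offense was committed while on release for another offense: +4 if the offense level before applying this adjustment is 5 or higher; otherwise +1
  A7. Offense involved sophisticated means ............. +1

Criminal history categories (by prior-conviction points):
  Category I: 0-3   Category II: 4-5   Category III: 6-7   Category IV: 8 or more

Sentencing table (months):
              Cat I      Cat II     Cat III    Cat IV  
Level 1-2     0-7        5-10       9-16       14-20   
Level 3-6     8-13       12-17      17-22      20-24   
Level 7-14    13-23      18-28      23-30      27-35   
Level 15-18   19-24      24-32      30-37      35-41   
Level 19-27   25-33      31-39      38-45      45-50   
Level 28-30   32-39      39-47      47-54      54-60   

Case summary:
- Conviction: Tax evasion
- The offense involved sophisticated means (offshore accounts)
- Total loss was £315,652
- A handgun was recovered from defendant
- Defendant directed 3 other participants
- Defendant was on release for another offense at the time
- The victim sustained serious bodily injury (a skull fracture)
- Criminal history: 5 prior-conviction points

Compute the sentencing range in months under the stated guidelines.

31-39 months

Base offense level for tax evasion: 9.
A1 applies (level before this adjustment is 9 < 22, so +1): 9 + 1 = 10.
A2 applies: 10 + 3 = 13.
A3 applies: 13 + 3 = 16.
A4 applies: 16 + 1 = 17.
A6 applies (level before this adjustment is 17 ≥ 5, so +4): 17 + 4 = 21.
A7 applies: 21 + 1 = 22.
Final offense level: 22.
Criminal history: 5 prior points → Category II (4-5).
Level 22 falls in the 19-27 band.
Grid: Level 19-27 × Category II = 31-39 months.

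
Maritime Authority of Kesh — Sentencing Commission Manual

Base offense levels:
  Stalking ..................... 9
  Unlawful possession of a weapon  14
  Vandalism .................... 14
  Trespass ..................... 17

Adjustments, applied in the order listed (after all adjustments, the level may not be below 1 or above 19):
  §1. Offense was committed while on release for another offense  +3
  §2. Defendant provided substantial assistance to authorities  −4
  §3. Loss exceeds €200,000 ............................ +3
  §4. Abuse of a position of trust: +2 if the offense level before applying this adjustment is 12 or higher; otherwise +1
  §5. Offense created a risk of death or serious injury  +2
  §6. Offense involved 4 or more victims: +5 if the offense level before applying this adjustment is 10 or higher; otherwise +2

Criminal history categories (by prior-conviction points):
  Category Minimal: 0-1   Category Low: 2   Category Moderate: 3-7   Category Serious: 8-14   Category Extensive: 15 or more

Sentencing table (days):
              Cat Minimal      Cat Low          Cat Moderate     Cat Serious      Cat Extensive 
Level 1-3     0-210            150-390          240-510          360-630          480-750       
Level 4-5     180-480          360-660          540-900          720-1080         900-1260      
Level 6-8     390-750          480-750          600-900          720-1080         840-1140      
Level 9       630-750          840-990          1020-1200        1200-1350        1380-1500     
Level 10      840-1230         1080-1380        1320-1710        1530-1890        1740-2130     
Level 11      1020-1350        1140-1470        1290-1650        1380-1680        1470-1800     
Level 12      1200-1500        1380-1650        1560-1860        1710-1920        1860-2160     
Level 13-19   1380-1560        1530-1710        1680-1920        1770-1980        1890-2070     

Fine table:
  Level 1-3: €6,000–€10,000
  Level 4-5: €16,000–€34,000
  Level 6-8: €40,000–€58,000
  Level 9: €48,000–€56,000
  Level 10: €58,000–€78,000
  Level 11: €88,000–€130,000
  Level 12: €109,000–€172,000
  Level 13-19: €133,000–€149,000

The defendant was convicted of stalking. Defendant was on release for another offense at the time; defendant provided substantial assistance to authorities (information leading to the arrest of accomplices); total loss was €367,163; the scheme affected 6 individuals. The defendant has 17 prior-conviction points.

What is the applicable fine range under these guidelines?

Base offense level for stalking: 9.
§1 applies: 9 + 3 = 12.
§2 applies: 12 − 4 = 8.
§3 applies: 8 + 3 = 11.
§5 does not apply.
§6 applies (level before this adjustment is 11 ≥ 10, so +5): 11 + 5 = 16.
Final offense level: 16.
Level 16 falls in the 13-19 band.
Fine table: Level 13-19 → €133,000–€149,000.

€133,000–€149,000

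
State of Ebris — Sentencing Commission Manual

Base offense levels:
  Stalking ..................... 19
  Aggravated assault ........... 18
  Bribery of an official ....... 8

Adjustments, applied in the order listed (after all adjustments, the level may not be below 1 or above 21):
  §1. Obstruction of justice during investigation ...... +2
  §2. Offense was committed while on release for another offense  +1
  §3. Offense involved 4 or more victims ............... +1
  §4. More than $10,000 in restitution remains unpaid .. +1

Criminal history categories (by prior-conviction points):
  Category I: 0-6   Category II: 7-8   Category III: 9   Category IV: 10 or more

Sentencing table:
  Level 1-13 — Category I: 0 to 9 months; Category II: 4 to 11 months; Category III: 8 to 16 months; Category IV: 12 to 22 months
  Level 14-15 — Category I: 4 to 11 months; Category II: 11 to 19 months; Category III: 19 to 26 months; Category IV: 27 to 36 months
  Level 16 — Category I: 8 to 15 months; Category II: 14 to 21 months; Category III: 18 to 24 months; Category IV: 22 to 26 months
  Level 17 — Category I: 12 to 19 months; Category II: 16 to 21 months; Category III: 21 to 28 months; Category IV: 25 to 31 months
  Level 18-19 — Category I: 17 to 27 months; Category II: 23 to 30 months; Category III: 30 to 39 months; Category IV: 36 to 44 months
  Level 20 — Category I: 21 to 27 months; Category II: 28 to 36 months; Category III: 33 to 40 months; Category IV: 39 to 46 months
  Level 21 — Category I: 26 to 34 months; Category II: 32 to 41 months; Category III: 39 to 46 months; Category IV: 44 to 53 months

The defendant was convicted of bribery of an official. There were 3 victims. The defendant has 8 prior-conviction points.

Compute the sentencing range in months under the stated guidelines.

4-11 months

Base offense level for bribery of an official: 8.
Final offense level: 8.
Criminal history: 8 prior points → Category II (7-8).
Level 8 falls in the 1-13 band.
Grid: Level 1-13 × Category II = 4-11 months.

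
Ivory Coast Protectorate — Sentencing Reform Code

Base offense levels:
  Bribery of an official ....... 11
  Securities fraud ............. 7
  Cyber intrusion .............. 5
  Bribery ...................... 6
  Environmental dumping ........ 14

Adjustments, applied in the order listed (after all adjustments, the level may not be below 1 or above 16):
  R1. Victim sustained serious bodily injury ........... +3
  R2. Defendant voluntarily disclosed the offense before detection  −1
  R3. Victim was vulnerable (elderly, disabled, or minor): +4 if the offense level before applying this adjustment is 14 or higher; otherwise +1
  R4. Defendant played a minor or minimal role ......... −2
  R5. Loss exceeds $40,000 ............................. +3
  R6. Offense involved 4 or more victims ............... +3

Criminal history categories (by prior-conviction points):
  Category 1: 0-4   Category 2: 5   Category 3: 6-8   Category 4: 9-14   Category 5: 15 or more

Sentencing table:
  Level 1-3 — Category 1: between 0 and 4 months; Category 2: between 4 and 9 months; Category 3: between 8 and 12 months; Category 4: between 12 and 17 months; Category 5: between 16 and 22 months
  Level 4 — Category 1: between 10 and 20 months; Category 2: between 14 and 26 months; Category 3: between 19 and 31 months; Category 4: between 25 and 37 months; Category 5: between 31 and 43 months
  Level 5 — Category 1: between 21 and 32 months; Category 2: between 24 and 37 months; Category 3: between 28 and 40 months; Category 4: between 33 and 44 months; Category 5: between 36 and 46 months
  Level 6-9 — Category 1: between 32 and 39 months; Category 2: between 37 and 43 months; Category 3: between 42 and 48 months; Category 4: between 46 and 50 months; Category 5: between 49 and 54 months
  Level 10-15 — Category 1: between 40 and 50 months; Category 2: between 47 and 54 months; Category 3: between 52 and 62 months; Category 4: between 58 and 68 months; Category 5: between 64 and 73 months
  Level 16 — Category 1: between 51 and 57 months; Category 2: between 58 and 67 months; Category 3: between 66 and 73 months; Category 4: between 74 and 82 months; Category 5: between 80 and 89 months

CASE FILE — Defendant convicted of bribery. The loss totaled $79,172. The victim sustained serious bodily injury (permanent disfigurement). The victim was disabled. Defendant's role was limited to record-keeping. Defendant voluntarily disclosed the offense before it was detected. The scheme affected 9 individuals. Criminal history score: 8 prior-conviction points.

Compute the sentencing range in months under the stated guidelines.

Base offense level for bribery: 6.
R1 applies: 6 + 3 = 9.
R2 applies: 9 − 1 = 8.
R3 applies (level before this adjustment is 8 < 14, so +1): 8 + 1 = 9.
R4 applies: 9 − 2 = 7.
R5 applies: 7 + 3 = 10.
R6 applies: 10 + 3 = 13.
Final offense level: 13.
Criminal history: 8 prior points → Category 3 (6-8).
Level 13 falls in the 10-15 band.
Grid: Level 10-15 × Category 3 = 52-62 months.

52-62 months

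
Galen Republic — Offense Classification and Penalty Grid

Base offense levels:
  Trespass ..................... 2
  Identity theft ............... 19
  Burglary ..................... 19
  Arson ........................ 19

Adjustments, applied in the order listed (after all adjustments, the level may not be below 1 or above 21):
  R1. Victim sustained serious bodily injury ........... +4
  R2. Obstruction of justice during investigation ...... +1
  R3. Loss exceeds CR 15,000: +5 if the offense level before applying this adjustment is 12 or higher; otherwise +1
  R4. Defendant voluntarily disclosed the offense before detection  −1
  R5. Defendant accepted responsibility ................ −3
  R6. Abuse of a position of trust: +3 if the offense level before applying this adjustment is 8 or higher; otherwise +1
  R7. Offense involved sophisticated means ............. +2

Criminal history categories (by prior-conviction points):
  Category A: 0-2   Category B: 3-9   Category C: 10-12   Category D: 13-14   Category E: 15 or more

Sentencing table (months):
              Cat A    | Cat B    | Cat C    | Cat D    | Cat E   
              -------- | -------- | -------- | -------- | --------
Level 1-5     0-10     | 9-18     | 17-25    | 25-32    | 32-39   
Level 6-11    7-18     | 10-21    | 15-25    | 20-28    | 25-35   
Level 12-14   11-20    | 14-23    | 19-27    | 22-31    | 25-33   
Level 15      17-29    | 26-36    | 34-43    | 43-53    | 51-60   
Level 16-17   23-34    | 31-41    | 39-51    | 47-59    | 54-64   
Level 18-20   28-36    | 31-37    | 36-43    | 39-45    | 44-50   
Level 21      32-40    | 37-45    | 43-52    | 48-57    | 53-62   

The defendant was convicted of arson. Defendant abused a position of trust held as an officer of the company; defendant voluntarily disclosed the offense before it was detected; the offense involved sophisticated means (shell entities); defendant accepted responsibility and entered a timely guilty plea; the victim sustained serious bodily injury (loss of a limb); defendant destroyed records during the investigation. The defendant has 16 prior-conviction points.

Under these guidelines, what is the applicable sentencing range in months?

53-62 months

Base offense level for arson: 19.
R1 applies: 19 + 4 = 23.
R2 applies: 23 + 1 = 24.
R4 applies: 24 − 1 = 23.
R5 applies: 23 − 3 = 20.
R6 applies (level before this adjustment is 20 ≥ 8, so +3): 20 + 3 = 23.
R7 applies: 23 + 2 = 25.
Level 25 exceeds the maximum of 21; capped at 21.
Final offense level: 21.
Criminal history: 16 prior points → Category E (15+).
Level 21 falls in the 21 band.
Grid: Level 21 × Category E = 53-62 months.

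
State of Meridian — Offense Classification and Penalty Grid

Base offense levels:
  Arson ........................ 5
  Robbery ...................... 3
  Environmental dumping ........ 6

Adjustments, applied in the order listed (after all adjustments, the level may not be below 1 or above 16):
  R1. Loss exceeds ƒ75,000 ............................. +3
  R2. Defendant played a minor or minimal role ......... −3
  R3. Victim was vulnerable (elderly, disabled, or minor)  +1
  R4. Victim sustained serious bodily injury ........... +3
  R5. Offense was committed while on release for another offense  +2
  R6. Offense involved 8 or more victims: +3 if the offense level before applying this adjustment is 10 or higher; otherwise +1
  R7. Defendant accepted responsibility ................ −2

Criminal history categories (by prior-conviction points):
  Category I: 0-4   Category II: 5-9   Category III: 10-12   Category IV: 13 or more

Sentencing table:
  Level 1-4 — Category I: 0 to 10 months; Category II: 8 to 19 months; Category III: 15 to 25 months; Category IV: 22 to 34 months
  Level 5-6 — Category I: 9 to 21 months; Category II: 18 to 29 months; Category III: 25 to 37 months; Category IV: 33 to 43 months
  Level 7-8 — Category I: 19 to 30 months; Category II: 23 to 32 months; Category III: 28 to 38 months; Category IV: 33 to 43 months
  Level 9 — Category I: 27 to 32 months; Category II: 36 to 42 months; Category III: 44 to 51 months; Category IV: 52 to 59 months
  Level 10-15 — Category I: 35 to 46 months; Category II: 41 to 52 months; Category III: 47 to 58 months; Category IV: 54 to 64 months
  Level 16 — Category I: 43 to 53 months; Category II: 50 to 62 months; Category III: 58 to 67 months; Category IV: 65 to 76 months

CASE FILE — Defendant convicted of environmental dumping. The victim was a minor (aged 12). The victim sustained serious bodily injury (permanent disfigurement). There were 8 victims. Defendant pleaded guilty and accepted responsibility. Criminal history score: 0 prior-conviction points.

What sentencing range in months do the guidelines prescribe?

35-46 months

Base offense level for environmental dumping: 6.
R3 applies: 6 + 1 = 7.
R4 applies: 7 + 3 = 10.
R6 applies (level before this adjustment is 10 ≥ 10, so +3): 10 + 3 = 13.
R7 applies: 13 − 2 = 11.
Final offense level: 11.
Criminal history: 0 prior points → Category I (0-4).
Level 11 falls in the 10-15 band.
Grid: Level 10-15 × Category I = 35-46 months.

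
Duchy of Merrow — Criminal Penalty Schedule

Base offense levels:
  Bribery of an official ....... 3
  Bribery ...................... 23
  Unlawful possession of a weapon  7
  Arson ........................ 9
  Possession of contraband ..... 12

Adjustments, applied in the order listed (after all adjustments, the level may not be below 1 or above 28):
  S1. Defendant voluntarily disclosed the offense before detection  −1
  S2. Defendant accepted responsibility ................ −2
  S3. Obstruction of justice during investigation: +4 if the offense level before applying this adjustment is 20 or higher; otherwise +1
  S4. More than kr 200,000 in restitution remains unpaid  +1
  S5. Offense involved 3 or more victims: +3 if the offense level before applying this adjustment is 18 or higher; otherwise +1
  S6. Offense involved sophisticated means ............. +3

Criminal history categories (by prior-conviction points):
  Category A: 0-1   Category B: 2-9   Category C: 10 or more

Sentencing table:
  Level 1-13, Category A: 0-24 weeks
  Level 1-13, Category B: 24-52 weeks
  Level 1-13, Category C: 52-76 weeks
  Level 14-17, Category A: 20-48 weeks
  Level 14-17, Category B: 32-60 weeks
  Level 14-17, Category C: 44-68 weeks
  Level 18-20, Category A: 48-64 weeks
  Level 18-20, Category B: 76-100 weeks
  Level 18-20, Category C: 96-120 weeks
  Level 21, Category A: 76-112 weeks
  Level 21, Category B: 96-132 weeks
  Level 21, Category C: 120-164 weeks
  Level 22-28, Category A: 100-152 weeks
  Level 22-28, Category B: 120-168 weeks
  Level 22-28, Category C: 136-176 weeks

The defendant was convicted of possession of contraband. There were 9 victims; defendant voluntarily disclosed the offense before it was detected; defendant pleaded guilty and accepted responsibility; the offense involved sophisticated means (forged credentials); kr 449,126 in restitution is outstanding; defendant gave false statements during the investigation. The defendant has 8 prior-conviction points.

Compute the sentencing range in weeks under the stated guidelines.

32-60 weeks

Base offense level for possession of contraband: 12.
S1 applies: 12 − 1 = 11.
S2 applies: 11 − 2 = 9.
S3 applies (level before this adjustment is 9 < 20, so +1): 9 + 1 = 10.
S4 applies: 10 + 1 = 11.
S5 applies (level before this adjustment is 11 < 18, so +1): 11 + 1 = 12.
S6 applies: 12 + 3 = 15.
Final offense level: 15.
Criminal history: 8 prior points → Category B (2-9).
Level 15 falls in the 14-17 band.
Grid: Level 14-17 × Category B = 32-60 weeks.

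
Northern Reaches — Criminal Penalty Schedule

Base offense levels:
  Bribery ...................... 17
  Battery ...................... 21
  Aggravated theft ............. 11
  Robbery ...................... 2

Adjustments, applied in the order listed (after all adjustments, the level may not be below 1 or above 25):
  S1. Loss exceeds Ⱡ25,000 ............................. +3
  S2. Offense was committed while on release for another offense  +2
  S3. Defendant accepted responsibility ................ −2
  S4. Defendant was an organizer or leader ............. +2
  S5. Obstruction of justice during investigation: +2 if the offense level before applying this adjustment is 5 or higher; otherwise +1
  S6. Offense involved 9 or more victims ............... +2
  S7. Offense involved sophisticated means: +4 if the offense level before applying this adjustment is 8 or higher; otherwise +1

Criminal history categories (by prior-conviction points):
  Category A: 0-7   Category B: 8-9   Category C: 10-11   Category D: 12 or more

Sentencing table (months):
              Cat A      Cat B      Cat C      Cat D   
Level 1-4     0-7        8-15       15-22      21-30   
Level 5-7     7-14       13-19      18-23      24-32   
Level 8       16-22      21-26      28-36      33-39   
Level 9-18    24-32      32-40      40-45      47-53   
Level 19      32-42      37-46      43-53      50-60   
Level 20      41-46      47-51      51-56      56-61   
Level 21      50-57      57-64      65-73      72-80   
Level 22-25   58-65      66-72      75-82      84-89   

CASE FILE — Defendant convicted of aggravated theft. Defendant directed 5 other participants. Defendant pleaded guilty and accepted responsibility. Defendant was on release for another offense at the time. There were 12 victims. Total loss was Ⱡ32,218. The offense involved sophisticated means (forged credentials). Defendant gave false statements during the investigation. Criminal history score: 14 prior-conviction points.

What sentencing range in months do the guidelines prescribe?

Base offense level for aggravated theft: 11.
S1 applies: 11 + 3 = 14.
S2 applies: 14 + 2 = 16.
S3 applies: 16 − 2 = 14.
S4 applies: 14 + 2 = 16.
S5 applies (level before this adjustment is 16 ≥ 5, so +2): 16 + 2 = 18.
S6 applies: 18 + 2 = 20.
S7 applies (level before this adjustment is 20 ≥ 8, so +4): 20 + 4 = 24.
Final offense level: 24.
Criminal history: 14 prior points → Category D (12+).
Level 24 falls in the 22-25 band.
Grid: Level 22-25 × Category D = 84-89 months.

84-89 months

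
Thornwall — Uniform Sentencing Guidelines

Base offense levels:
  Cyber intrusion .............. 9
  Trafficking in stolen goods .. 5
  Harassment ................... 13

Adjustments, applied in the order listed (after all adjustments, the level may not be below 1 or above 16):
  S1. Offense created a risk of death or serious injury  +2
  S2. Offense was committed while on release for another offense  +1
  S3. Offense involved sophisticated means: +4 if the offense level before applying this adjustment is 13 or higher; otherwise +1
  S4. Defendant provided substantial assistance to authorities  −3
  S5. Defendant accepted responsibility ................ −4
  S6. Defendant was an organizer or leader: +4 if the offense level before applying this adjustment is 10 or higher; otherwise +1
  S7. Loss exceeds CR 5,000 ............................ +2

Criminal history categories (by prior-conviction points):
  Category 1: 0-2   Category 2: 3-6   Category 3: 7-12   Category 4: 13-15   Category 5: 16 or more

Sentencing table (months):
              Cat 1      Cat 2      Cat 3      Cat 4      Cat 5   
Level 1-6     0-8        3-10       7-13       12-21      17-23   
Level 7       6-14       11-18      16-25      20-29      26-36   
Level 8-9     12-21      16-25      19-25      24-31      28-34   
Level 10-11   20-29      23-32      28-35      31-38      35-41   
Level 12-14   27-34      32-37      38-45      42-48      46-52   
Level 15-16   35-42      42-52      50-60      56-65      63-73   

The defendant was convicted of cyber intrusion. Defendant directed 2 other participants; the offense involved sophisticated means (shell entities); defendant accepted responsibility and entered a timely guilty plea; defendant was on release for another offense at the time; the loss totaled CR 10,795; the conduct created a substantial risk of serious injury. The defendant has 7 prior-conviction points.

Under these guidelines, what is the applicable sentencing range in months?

38-45 months

Base offense level for cyber intrusion: 9.
S1 applies: 9 + 2 = 11.
S2 applies: 11 + 1 = 12.
S3 applies (level before this adjustment is 12 < 13, so +1): 12 + 1 = 13.
S5 applies: 13 − 4 = 9.
S6 applies (level before this adjustment is 9 < 10, so +1): 9 + 1 = 10.
S7 applies: 10 + 2 = 12.
Final offense level: 12.
Criminal history: 7 prior points → Category 3 (7-12).
Level 12 falls in the 12-14 band.
Grid: Level 12-14 × Category 3 = 38-45 months.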